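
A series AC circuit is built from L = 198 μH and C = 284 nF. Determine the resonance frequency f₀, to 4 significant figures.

21.22 kHz

ω₀ = 1/√(LC) = 1/√(0.000198 × 2.84e-07) = 133400 rad/s
f₀ = ω₀/(2π) = 21.22 kHz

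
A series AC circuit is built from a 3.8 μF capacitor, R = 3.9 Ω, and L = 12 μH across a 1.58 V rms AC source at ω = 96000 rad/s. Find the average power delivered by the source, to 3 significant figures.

549 mW

X_L = ωL = 1.15 Ω
X_C = 1/(ωC) = 2.74 Ω
Net reactance X = X_L − X_C = -1.59 Ω
Z = 3.90 − j1.59 Ω
|Z| = √(3.90² + 1.59²) = 4.21 Ω
∠Z = arctan(-1.59/3.90) = -22.2°
I = V/|Z| = 375 mA
P = VI cos φ = 1.58 × 0.375 × cos(-22.2°) = 549 mW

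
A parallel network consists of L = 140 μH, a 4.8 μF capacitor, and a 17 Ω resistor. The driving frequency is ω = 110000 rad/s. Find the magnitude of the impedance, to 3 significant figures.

X_L = ωL = 15.4 Ω
X_C = 1/(ωC) = 1.89 Ω
Parallel: admittances add. Y = 1/R + 1/(jωL) + jωC
Y = (0.0588 + j0.463) S
|Y| = 0.467 S → |Z| = 1/|Y| = 2.14 Ω, ∠Z = −∠Y = -82.8°

2.14 Ω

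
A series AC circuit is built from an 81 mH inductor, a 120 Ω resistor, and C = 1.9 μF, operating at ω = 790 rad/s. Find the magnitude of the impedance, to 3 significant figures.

X_L = ωL = 64.0 Ω
X_C = 1/(ωC) = 666 Ω
Net reactance X = X_L − X_C = -602 Ω
Z = 120 − j602 Ω
|Z| = √(120² + 602²) = 614 Ω

614 Ω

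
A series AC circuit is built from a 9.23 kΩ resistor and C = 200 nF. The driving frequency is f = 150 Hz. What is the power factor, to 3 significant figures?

0.867

ω = 2πf = 942.5 rad/s
X_C = 1/(ωC) = 5310 Ω
Z = 9230 − j5310 Ω
|Z| = √(9230² + 5310²) = 10600 Ω
∠Z = arctan(-5310/9230) = -29.9°
cos φ = cos(-29.9°) = 0.867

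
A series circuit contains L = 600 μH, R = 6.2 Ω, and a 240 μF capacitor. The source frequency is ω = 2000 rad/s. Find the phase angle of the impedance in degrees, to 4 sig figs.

X_L = ωL = 1.200 Ω
X_C = 1/(ωC) = 2.083 Ω
Net reactance X = X_L − X_C = -0.8833 Ω
Z = 6.200 − j0.8833 Ω
|Z| = √(6.200² + 0.8833²) = 6.263 Ω
∠Z = arctan(-0.8833/6.200) = -8.109°

-8.109°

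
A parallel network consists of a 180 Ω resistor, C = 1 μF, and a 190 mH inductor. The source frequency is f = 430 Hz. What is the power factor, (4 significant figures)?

ω = 2πf = 2702 rad/s
X_L = ωL = 513.3 Ω
X_C = 1/(ωC) = 370.1 Ω
Parallel: admittances add. Y = 1/R + 1/(jωL) + jωC
Y = (0.005556 + j0.0007537) S
|Y| = 0.005606 S → |Z| = 1/|Y| = 178.4 Ω, ∠Z = −∠Y = -7.726°
cos φ = cos(-7.726°) = 0.9909

0.9909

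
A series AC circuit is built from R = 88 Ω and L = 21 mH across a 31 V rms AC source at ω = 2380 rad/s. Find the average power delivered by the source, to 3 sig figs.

X_L = ωL = 50.0 Ω
Z = 88.0 + j50.0 Ω
|Z| = √(88.0² + 50.0²) = 101 Ω
∠Z = arctan(50.0/88.0) = 29.6°
I = V/|Z| = 306 mA
P = VI cos φ = 31 × 0.306 × cos(29.6°) = 8.26 W

8.26 W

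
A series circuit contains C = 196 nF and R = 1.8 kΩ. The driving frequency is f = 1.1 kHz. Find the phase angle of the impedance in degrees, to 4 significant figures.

-22.30°

ω = 2πf = 6912 rad/s
X_C = 1/(ωC) = 738.2 Ω
Z = 1800 − j738.2 Ω
|Z| = √(1800² + 738.2²) = 1945 Ω
∠Z = arctan(-738.2/1800) = -22.30°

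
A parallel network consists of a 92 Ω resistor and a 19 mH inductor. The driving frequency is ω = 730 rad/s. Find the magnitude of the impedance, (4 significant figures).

13.72 Ω

X_L = ωL = 13.87 Ω
Parallel: admittances add. Y = 1/R + 1/(jωL)
Y = (0.01087 − j0.07210) S
|Y| = 0.07291 S → |Z| = 1/|Y| = 13.72 Ω, ∠Z = −∠Y = 81.43°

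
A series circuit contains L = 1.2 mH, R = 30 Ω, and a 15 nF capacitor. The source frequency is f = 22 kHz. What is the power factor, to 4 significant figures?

ω = 2πf = 138200 rad/s
X_L = ωL = 165.9 Ω
X_C = 1/(ωC) = 482.3 Ω
Net reactance X = X_L − X_C = -316.4 Ω
Z = 30.00 − j316.4 Ω
|Z| = √(30.00² + 316.4²) = 317.8 Ω
∠Z = arctan(-316.4/30.00) = -84.58°
cos φ = cos(-84.58°) = 0.09439

0.09439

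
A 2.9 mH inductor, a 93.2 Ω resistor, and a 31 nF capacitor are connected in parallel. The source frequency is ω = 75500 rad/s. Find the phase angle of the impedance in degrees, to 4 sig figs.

11.72°

X_L = ωL = 218.9 Ω
X_C = 1/(ωC) = 427.3 Ω
Parallel: admittances add. Y = 1/R + 1/(jωL) + jωC
Y = (0.01073 − j0.002227) S
|Y| = 0.01096 S → |Z| = 1/|Y| = 91.26 Ω, ∠Z = −∠Y = 11.72°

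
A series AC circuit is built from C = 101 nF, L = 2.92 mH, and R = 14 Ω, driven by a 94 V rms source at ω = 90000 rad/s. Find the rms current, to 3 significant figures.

X_L = ωL = 263 Ω
X_C = 1/(ωC) = 110 Ω
Net reactance X = X_L − X_C = 153 Ω
Z = 14.0 + j153 Ω
|Z| = √(14.0² + 153²) = 153 Ω
I = V/|Z| = 94/153 = 613 mA

613 mA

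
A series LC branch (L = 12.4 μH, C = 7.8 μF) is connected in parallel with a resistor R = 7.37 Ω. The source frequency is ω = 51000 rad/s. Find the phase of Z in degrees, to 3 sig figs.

-75.7°

X_L = ωL = 0.632 Ω
X_C = 1/(ωC) = 2.51 Ω
Branch 1: Z₁ = R = 7.37 Ω
Branch 2 (series LC): Z₂ = j(X_L − X_C) = −j1.88 Ω
Parallel: Z = Z₁Z₂/(Z₁+Z₂), |Z| = 1.82 Ω, ∠Z = -75.7°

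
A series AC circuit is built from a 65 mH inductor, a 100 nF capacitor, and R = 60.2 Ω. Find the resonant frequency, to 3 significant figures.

ω₀ = 1/√(LC) = 1/√(0.065 × 1e-07) = 12400 rad/s
f₀ = ω₀/(2π) = 1.97 kHz

1.97 kHz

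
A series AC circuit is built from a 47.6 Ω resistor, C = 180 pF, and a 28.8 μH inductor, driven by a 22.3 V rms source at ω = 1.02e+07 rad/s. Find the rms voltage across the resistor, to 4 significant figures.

X_L = ωL = 293.8 Ω
X_C = 1/(ωC) = 544.7 Ω
Net reactance X = X_L − X_C = -250.9 Ω
Z = 47.60 − j250.9 Ω
|Z| = √(47.60² + 250.9²) = 255.4 Ω
I = V/|Z| = 87.32 mA
V_R = I·|Z_R| = 0.08732 × 47.60 = 4.157 V

4.157 V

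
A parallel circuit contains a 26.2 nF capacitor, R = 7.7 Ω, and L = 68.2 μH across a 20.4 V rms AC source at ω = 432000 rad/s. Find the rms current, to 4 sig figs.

2.689 A

X_L = ωL = 29.46 Ω
X_C = 1/(ωC) = 88.35 Ω
Parallel: admittances add. Y = 1/R + 1/(jωL) + jωC
Y = (0.1299 − j0.02262) S
|Y| = 0.1318 S → |Z| = 1/|Y| = 7.586 Ω, ∠Z = −∠Y = 9.882°
I = V/|Z| = 20.4/7.586 = 2.689 A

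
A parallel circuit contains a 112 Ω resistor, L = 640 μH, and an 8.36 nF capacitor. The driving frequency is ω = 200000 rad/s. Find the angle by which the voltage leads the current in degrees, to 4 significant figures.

X_L = ωL = 128.0 Ω
X_C = 1/(ωC) = 598.1 Ω
Parallel: admittances add. Y = 1/R + 1/(jωL) + jωC
Y = (0.008929 − j0.006141) S
|Y| = 0.01084 S → |Z| = 1/|Y| = 92.28 Ω, ∠Z = −∠Y = 34.52°

34.52°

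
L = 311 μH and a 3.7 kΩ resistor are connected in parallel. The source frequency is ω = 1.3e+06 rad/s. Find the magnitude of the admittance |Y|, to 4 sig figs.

2.488 mS

X_L = ωL = 404.3 Ω
Parallel: admittances add. Y = 1/R + 1/(jωL)
Y = (0.0002703 − j0.002473) S
|Y| = 0.002488 S → |Z| = 1/|Y| = 401.9 Ω, ∠Z = −∠Y = 83.76°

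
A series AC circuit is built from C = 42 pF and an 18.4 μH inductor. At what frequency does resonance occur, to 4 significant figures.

5.725 MHz

ω₀ = 1/√(LC) = 1/√(1.84e-05 × 4.2e-11) = 3.597e+07 rad/s
f₀ = ω₀/(2π) = 5.725 MHz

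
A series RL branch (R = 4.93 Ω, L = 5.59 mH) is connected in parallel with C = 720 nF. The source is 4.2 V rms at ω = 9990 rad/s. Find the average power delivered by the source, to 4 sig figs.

X_L = ωL = 55.84 Ω
X_C = 1/(ωC) = 139.0 Ω
Branch 1 (R+jX_L): Z₁ = 4.930 + j55.84 Ω, |Z₁| = 56.06 Ω
Branch 2 (−jX_C): Z₂ = −j139.0 Ω
Parallel: Z = Z₁Z₂/(Z₁+Z₂), |Z| = 93.53 Ω, ∠Z = 81.56°
I = V/|Z| = 44.90 mA
P = VI cos φ = 4.2 × 0.04490 × cos(81.56°) = 27.67 mW

27.67 mW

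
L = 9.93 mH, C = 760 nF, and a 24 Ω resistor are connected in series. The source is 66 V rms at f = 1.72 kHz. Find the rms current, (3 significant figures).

2.36 A

ω = 2πf = 10810 rad/s
X_L = ωL = 107 Ω
X_C = 1/(ωC) = 122 Ω
Net reactance X = X_L − X_C = -14.4 Ω
Z = 24.0 − j14.4 Ω
|Z| = √(24.0² + 14.4²) = 28.0 Ω
I = V/|Z| = 66/28.0 = 2.36 A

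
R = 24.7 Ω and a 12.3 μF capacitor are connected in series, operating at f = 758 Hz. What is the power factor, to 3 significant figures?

0.823

ω = 2πf = 4763 rad/s
X_C = 1/(ωC) = 17.1 Ω
Z = 24.7 − j17.1 Ω
|Z| = √(24.7² + 17.1²) = 30.0 Ω
∠Z = arctan(-17.1/24.7) = -34.6°
cos φ = cos(-34.6°) = 0.823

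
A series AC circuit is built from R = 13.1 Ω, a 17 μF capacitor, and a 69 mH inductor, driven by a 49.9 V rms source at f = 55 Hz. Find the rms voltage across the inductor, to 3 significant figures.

8.10 V

ω = 2πf = 345.6 rad/s
X_L = ωL = 23.8 Ω
X_C = 1/(ωC) = 170 Ω
Net reactance X = X_L − X_C = -146 Ω
Z = 13.1 − j146 Ω
|Z| = √(13.1² + 146²) = 147 Ω
I = V/|Z| = 340 mA
V_L = I·|Z_L| = 0.340 × 23.8 = 8.10 V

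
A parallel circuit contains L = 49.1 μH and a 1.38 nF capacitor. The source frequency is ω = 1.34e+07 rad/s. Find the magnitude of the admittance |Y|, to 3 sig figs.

17.0 mS

X_L = ωL = 658 Ω
X_C = 1/(ωC) = 54.1 Ω
Parallel: admittances add. Y = 1/(jωL) + jωC
Y = (0 + j0.0170) S
|Y| = 0.0170 S → |Z| = 1/|Y| = 58.9 Ω, ∠Z = −∠Y = -90.0°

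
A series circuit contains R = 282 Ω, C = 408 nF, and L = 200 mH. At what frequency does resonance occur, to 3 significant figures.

ω₀ = 1/√(LC) = 1/√(0.2 × 4.08e-07) = 3501 rad/s
f₀ = ω₀/(2π) = 557 Hz

557 Hz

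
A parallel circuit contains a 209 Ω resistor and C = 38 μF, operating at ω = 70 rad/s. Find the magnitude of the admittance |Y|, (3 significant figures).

5.47 mS

X_C = 1/(ωC) = 376 Ω
Parallel: admittances add. Y = 1/R + jωC
Y = (0.00478 + j0.00266) S
|Y| = 0.00547 S → |Z| = 1/|Y| = 183 Ω, ∠Z = −∠Y = -29.1°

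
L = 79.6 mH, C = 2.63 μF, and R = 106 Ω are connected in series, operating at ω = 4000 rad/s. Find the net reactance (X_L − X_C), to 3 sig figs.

X_L = ωL = 318 Ω
X_C = 1/(ωC) = 95.1 Ω
X = 318 − 95.1 = 223 Ω

223 Ω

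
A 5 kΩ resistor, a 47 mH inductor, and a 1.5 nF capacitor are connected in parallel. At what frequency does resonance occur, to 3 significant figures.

19.0 kHz

ω₀ = 1/√(LC) = 1/√(0.047 × 1.5e-09) = 119100 rad/s
f₀ = ω₀/(2π) = 19.0 kHz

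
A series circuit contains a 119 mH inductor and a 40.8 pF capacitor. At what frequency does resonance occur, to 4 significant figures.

ω₀ = 1/√(LC) = 1/√(0.119 × 4.08e-11) = 453800 rad/s
f₀ = ω₀/(2π) = 72.23 kHz

72.23 kHz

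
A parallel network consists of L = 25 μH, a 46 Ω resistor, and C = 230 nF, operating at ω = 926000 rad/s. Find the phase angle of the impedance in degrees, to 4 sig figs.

X_L = ωL = 23.15 Ω
X_C = 1/(ωC) = 4.695 Ω
Parallel: admittances add. Y = 1/R + 1/(jωL) + jωC
Y = (0.02174 + j0.1698) S
|Y| = 0.1712 S → |Z| = 1/|Y| = 5.842 Ω, ∠Z = −∠Y = -82.70°

-82.70°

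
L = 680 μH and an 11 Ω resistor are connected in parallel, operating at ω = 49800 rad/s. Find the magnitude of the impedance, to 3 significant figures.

X_L = ωL = 33.9 Ω
Parallel: admittances add. Y = 1/R + 1/(jωL)
Y = (0.0909 − j0.0295) S
|Y| = 0.0956 S → |Z| = 1/|Y| = 10.5 Ω, ∠Z = −∠Y = 18.0°

10.5 Ω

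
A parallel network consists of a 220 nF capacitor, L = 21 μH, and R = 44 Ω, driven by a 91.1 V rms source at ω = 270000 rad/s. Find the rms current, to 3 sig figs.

10.9 A

X_L = ωL = 5.67 Ω
X_C = 1/(ωC) = 16.8 Ω
Parallel: admittances add. Y = 1/R + 1/(jωL) + jωC
Y = (0.0227 − j0.117) S
|Y| = 0.119 S → |Z| = 1/|Y| = 8.39 Ω, ∠Z = −∠Y = 79.0°
I = V/|Z| = 91.1/8.39 = 10.9 A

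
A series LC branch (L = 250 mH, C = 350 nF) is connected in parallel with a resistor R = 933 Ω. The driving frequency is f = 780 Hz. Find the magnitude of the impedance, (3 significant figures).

ω = 2πf = 4901 rad/s
X_L = ωL = 1230 Ω
X_C = 1/(ωC) = 583 Ω
Branch 1: Z₁ = R = 933 Ω
Branch 2 (series LC): Z₂ = j(X_L − X_C) = j642 Ω
Parallel: Z = Z₁Z₂/(Z₁+Z₂), |Z| = 529 Ω, ∠Z = 55.5°

529 Ω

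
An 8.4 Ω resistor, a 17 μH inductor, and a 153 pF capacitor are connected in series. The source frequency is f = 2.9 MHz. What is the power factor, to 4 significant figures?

ω = 2πf = 1.822e+07 rad/s
X_L = ωL = 309.8 Ω
X_C = 1/(ωC) = 358.7 Ω
Net reactance X = X_L − X_C = -48.94 Ω
Z = 8.400 − j48.94 Ω
|Z| = √(8.400² + 48.94²) = 49.65 Ω
∠Z = arctan(-48.94/8.400) = -80.26°
cos φ = cos(-80.26°) = 0.1692

0.1692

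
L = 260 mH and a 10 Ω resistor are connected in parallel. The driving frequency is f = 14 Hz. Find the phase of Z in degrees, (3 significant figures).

ω = 2πf = 87.96 rad/s
X_L = ωL = 22.9 Ω
Parallel: admittances add. Y = 1/R + 1/(jωL)
Y = (0.100 − j0.0437) S
|Y| = 0.109 S → |Z| = 1/|Y| = 9.16 Ω, ∠Z = −∠Y = 23.6°

23.6°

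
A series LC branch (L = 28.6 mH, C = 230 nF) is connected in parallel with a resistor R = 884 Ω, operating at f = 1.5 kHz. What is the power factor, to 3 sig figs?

ω = 2πf = 9425 rad/s
X_L = ωL = 270 Ω
X_C = 1/(ωC) = 461 Ω
Branch 1: Z₁ = R = 884 Ω
Branch 2 (series LC): Z₂ = j(X_L − X_C) = −j192 Ω
Parallel: Z = Z₁Z₂/(Z₁+Z₂), |Z| = 187 Ω, ∠Z = -77.8°
cos φ = cos(-77.8°) = 0.212

0.212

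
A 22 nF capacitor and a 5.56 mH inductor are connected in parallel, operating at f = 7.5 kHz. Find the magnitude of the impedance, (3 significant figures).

ω = 2πf = 47120 rad/s
X_L = ωL = 262 Ω
X_C = 1/(ωC) = 965 Ω
Parallel: admittances add. Y = 1/(jωL) + jωC
Y = (0 − j0.00278) S
|Y| = 0.00278 S → |Z| = 1/|Y| = 360 Ω, ∠Z = −∠Y = 90.0°

360 Ω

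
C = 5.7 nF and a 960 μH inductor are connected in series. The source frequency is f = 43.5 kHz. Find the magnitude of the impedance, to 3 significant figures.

ω = 2πf = 273300 rad/s
X_L = ωL = 262 Ω
X_C = 1/(ωC) = 642 Ω
Net reactance X = X_L − X_C = -379 Ω
Z = − j379 Ω
|Z| = √(0² + 379²) = 379 Ω

379 Ω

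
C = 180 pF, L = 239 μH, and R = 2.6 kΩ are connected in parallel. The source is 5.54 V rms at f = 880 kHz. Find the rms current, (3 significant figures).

ω = 2πf = 5.529e+06 rad/s
X_L = ωL = 1320 Ω
X_C = 1/(ωC) = 1000 Ω
Parallel: admittances add. Y = 1/R + 1/(jωL) + jωC
Y = (0.000385 + j0.000239) S
|Y| = 0.000453 S → |Z| = 1/|Y| = 2210 Ω, ∠Z = −∠Y = -31.8°
I = V/|Z| = 5.54/2210 = 2.51 mA

2.51 mA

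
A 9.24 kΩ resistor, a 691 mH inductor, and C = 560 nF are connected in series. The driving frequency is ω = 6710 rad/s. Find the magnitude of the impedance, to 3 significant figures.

X_L = ωL = 4640 Ω
X_C = 1/(ωC) = 266 Ω
Net reactance X = X_L − X_C = 4370 Ω
Z = 9240 + j4370 Ω
|Z| = √(9240² + 4370²) = 10200 Ω

10200 Ω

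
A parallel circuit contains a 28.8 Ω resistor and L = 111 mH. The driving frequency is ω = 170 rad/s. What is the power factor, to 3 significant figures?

0.548

X_L = ωL = 18.9 Ω
Parallel: admittances add. Y = 1/R + 1/(jωL)
Y = (0.0347 − j0.0530) S
|Y| = 0.0634 S → |Z| = 1/|Y| = 15.8 Ω, ∠Z = −∠Y = 56.8°
cos φ = cos(56.8°) = 0.548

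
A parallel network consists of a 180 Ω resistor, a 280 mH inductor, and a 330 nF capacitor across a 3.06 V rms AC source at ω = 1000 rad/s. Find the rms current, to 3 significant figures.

19.7 mA

X_L = ωL = 280 Ω
X_C = 1/(ωC) = 3030 Ω
Parallel: admittances add. Y = 1/R + 1/(jωL) + jωC
Y = (0.00556 − j0.00324) S
|Y| = 0.00643 S → |Z| = 1/|Y| = 155 Ω, ∠Z = −∠Y = 30.3°
I = V/|Z| = 3.06/155 = 19.7 mA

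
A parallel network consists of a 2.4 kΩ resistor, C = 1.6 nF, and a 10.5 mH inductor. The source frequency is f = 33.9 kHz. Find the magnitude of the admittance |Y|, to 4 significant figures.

ω = 2πf = 213000 rad/s
X_L = ωL = 2236 Ω
X_C = 1/(ωC) = 2934 Ω
Parallel: admittances add. Y = 1/R + 1/(jωL) + jωC
Y = (0.0004167 − j0.0001063) S
|Y| = 0.0004300 S → |Z| = 1/|Y| = 2325 Ω, ∠Z = −∠Y = 14.32°

430.0 μS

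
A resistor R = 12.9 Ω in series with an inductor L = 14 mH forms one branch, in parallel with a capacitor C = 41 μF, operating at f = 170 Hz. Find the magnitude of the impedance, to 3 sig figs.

ω = 2πf = 1068 rad/s
X_L = ωL = 15.0 Ω
X_C = 1/(ωC) = 22.8 Ω
Branch 1 (R+jX_L): Z₁ = 12.9 + j15.0 Ω, |Z₁| = 19.7 Ω
Branch 2 (−jX_C): Z₂ = −j22.8 Ω
Parallel: Z = Z₁Z₂/(Z₁+Z₂), |Z| = 29.8 Ω, ∠Z = -9.36°

29.8 Ω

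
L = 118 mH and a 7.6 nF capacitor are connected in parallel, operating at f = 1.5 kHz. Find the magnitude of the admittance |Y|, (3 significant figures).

828 μS

ω = 2πf = 9425 rad/s
X_L = ωL = 1110 Ω
X_C = 1/(ωC) = 14000 Ω
Parallel: admittances add. Y = 1/(jωL) + jωC
Y = (0 − j0.000828) S
|Y| = 0.000828 S → |Z| = 1/|Y| = 1210 Ω, ∠Z = −∠Y = 90.0°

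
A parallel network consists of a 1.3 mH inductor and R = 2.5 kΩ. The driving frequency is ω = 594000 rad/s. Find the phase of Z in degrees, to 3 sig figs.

X_L = ωL = 772 Ω
Parallel: admittances add. Y = 1/R + 1/(jωL)
Y = (0.000400 − j0.00130) S
|Y| = 0.00136 S → |Z| = 1/|Y| = 738 Ω, ∠Z = −∠Y = 72.8°

72.8°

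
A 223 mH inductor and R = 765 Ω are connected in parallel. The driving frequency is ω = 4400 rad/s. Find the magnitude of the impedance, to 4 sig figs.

X_L = ωL = 981.2 Ω
Parallel: admittances add. Y = 1/R + 1/(jωL)
Y = (0.001307 − j0.001019) S
|Y| = 0.001658 S → |Z| = 1/|Y| = 603.3 Ω, ∠Z = −∠Y = 37.94°

603.3 Ω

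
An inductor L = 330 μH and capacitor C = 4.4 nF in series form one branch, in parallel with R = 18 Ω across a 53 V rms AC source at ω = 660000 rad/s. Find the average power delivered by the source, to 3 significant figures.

X_L = ωL = 218 Ω
X_C = 1/(ωC) = 344 Ω
Branch 1: Z₁ = R = 18.0 Ω
Branch 2 (series LC): Z₂ = j(X_L − X_C) = −j127 Ω
Parallel: Z = Z₁Z₂/(Z₁+Z₂), |Z| = 17.8 Ω, ∠Z = -8.10°
I = V/|Z| = 2.97 A
P = VI cos φ = 53 × 2.97 × cos(-8.10°) = 156 W

156 W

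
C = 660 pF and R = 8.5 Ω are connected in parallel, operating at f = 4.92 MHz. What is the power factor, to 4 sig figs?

0.9853

ω = 2πf = 3.091e+07 rad/s
X_C = 1/(ωC) = 49.01 Ω
Parallel: admittances add. Y = 1/R + jωC
Y = (0.1176 + j0.02040) S
|Y| = 0.1194 S → |Z| = 1/|Y| = 8.375 Ω, ∠Z = −∠Y = -9.839°
cos φ = cos(-9.839°) = 0.9853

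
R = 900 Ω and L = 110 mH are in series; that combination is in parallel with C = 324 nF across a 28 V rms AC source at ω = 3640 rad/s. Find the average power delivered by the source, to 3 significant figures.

727 mW

X_L = ωL = 400 Ω
X_C = 1/(ωC) = 848 Ω
Branch 1 (R+jX_L): Z₁ = 900 + j400 Ω, |Z₁| = 985 Ω
Branch 2 (−jX_C): Z₂ = −j848 Ω
Parallel: Z = Z₁Z₂/(Z₁+Z₂), |Z| = 831 Ω, ∠Z = -39.6°
I = V/|Z| = 33.7 mA
P = VI cos φ = 28 × 0.0337 × cos(-39.6°) = 727 mW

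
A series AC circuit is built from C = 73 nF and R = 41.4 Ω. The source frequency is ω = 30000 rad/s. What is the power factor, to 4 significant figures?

0.09030

X_C = 1/(ωC) = 456.6 Ω
Z = 41.40 − j456.6 Ω
|Z| = √(41.40² + 456.6²) = 458.5 Ω
∠Z = arctan(-456.6/41.40) = -84.82°
cos φ = cos(-84.82°) = 0.09030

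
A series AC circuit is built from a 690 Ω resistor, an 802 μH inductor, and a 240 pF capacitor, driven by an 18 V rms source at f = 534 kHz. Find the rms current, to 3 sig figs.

11.2 mA

ω = 2πf = 3.355e+06 rad/s
X_L = ωL = 2690 Ω
X_C = 1/(ωC) = 1240 Ω
Net reactance X = X_L − X_C = 1450 Ω
Z = 690 + j1450 Ω
|Z| = √(690² + 1450²) = 1600 Ω
I = V/|Z| = 18/1600 = 11.2 mA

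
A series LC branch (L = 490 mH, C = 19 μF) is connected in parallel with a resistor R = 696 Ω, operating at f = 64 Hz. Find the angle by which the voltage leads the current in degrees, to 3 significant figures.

84.6°

ω = 2πf = 402.1 rad/s
X_L = ωL = 197 Ω
X_C = 1/(ωC) = 131 Ω
Branch 1: Z₁ = R = 696 Ω
Branch 2 (series LC): Z₂ = j(X_L − X_C) = j66.2 Ω
Parallel: Z = Z₁Z₂/(Z₁+Z₂), |Z| = 65.9 Ω, ∠Z = 84.6°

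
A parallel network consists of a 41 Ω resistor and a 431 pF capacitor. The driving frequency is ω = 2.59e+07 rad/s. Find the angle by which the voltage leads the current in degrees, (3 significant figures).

X_C = 1/(ωC) = 89.6 Ω
Parallel: admittances add. Y = 1/R + jωC
Y = (0.0244 + j0.0112) S
|Y| = 0.0268 S → |Z| = 1/|Y| = 37.3 Ω, ∠Z = −∠Y = -24.6°

-24.6°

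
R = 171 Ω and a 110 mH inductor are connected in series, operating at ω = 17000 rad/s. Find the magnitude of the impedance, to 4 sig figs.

X_L = ωL = 1870 Ω
Z = 171.0 + j1870 Ω
|Z| = √(171.0² + 1870²) = 1878 Ω

1878 Ω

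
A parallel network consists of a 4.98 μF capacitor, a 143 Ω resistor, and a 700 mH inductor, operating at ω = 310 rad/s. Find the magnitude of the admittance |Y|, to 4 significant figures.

X_L = ωL = 217.0 Ω
X_C = 1/(ωC) = 647.8 Ω
Parallel: admittances add. Y = 1/R + 1/(jωL) + jωC
Y = (0.006993 − j0.003064) S
|Y| = 0.007635 S → |Z| = 1/|Y| = 131.0 Ω, ∠Z = −∠Y = 23.66°

7.635 mS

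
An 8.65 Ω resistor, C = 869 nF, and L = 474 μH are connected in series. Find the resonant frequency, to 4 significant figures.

7.842 kHz

ω₀ = 1/√(LC) = 1/√(0.000474 × 8.69e-07) = 49270 rad/s
f₀ = ω₀/(2π) = 7.842 kHz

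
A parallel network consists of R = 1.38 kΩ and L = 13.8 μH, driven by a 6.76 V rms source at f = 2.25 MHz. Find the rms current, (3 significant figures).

35.0 mA

ω = 2πf = 1.414e+07 rad/s
X_L = ωL = 195 Ω
Parallel: admittances add. Y = 1/R + 1/(jωL)
Y = (0.000725 − j0.00513) S
|Y| = 0.00518 S → |Z| = 1/|Y| = 193 Ω, ∠Z = −∠Y = 82.0°
I = V/|Z| = 6.76/193 = 35.0 mA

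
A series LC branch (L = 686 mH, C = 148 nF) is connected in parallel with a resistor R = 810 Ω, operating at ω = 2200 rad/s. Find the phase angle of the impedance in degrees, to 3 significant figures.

X_L = ωL = 1510 Ω
X_C = 1/(ωC) = 3070 Ω
Branch 1: Z₁ = R = 810 Ω
Branch 2 (series LC): Z₂ = j(X_L − X_C) = −j1560 Ω
Parallel: Z = Z₁Z₂/(Z₁+Z₂), |Z| = 719 Ω, ∠Z = -27.4°

-27.4°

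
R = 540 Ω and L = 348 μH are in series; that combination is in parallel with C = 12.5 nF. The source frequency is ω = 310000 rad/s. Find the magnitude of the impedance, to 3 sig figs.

254 Ω

X_L = ωL = 108 Ω
X_C = 1/(ωC) = 258 Ω
Branch 1 (R+jX_L): Z₁ = 540 + j108 Ω, |Z₁| = 551 Ω
Branch 2 (−jX_C): Z₂ = −j258 Ω
Parallel: Z = Z₁Z₂/(Z₁+Z₂), |Z| = 254 Ω, ∠Z = -63.2°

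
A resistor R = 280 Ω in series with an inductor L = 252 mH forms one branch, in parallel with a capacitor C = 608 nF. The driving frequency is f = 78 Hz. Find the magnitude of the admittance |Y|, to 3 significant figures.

3.16 mS

ω = 2πf = 490.1 rad/s
X_L = ωL = 124 Ω
X_C = 1/(ωC) = 3360 Ω
Branch 1 (R+jX_L): Z₁ = 280 + j124 Ω, |Z₁| = 306 Ω
Branch 2 (−jX_C): Z₂ = −j3360 Ω
Parallel: Z = Z₁Z₂/(Z₁+Z₂), |Z| = 317 Ω, ∠Z = 18.9°
|Y| = 1/|Z| = 3.16 mS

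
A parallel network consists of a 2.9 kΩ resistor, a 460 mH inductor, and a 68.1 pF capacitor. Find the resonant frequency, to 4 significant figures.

ω₀ = 1/√(LC) = 1/√(0.46 × 6.81e-11) = 178700 rad/s
f₀ = ω₀/(2π) = 28.44 kHz

28.44 kHz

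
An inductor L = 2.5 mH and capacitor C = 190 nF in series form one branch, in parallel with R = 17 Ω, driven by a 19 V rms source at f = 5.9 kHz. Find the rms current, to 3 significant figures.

1.18 A

ω = 2πf = 37070 rad/s
X_L = ωL = 92.7 Ω
X_C = 1/(ωC) = 142 Ω
Branch 1: Z₁ = R = 17.0 Ω
Branch 2 (series LC): Z₂ = j(X_L − X_C) = −j49.3 Ω
Parallel: Z = Z₁Z₂/(Z₁+Z₂), |Z| = 16.1 Ω, ∠Z = -19.0°
I = V/|Z| = 19/16.1 = 1.18 A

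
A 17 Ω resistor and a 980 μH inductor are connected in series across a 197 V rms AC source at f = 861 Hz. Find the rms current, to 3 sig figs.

ω = 2πf = 5410 rad/s
X_L = ωL = 5.30 Ω
Z = 17.0 + j5.30 Ω
|Z| = √(17.0² + 5.30²) = 17.8 Ω
I = V/|Z| = 197/17.8 = 11.1 A

11.1 A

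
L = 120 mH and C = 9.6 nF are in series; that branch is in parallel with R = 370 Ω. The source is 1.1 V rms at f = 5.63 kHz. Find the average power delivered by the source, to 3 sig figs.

ω = 2πf = 35370 rad/s
X_L = ωL = 4240 Ω
X_C = 1/(ωC) = 2940 Ω
Branch 1: Z₁ = R = 370 Ω
Branch 2 (series LC): Z₂ = j(X_L − X_C) = j1300 Ω
Parallel: Z = Z₁Z₂/(Z₁+Z₂), |Z| = 356 Ω, ∠Z = 15.9°
I = V/|Z| = 3.09 mA
P = VI cos φ = 1.1 × 0.00309 × cos(15.9°) = 3.27 mW

3.27 mW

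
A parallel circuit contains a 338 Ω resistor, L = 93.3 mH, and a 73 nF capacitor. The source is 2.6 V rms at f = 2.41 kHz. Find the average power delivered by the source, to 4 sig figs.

20.00 mW

ω = 2πf = 15140 rad/s
X_L = ωL = 1413 Ω
X_C = 1/(ωC) = 904.6 Ω
Parallel: admittances add. Y = 1/R + 1/(jωL) + jωC
Y = (0.002959 + j0.0003976) S
|Y| = 0.002985 S → |Z| = 1/|Y| = 335.0 Ω, ∠Z = −∠Y = -7.654°
I = V/|Z| = 7.761 mA
P = VI cos φ = 2.6 × 0.007761 × cos(-7.654°) = 20.00 mW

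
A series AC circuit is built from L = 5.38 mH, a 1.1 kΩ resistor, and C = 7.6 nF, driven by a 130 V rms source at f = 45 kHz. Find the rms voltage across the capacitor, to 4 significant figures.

ω = 2πf = 282700 rad/s
X_L = ωL = 1521 Ω
X_C = 1/(ωC) = 465.4 Ω
Net reactance X = X_L − X_C = 1056 Ω
Z = 1100 + j1056 Ω
|Z| = √(1100² + 1056²) = 1525 Ω
I = V/|Z| = 85.26 mA
V_C = I·|Z_C| = 0.08526 × 465.4 = 39.68 V

39.68 V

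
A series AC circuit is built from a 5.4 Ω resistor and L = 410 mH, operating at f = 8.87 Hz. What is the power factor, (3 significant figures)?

ω = 2πf = 55.73 rad/s
X_L = ωL = 22.9 Ω
Z = 5.40 + j22.9 Ω
|Z| = √(5.40² + 22.9²) = 23.5 Ω
∠Z = arctan(22.9/5.40) = 76.7°
cos φ = cos(76.7°) = 0.230

0.230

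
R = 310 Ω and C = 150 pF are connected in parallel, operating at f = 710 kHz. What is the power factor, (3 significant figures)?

ω = 2πf = 4.461e+06 rad/s
X_C = 1/(ωC) = 1490 Ω
Parallel: admittances add. Y = 1/R + jωC
Y = (0.00323 + j0.000669) S
|Y| = 0.00329 S → |Z| = 1/|Y| = 304 Ω, ∠Z = −∠Y = -11.7°
cos φ = cos(-11.7°) = 0.979

0.979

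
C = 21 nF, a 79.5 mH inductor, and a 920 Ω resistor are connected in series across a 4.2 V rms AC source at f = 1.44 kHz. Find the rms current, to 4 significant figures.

ω = 2πf = 9048 rad/s
X_L = ωL = 719.3 Ω
X_C = 1/(ωC) = 5263 Ω
Net reactance X = X_L − X_C = -4544 Ω
Z = 920.0 − j4544 Ω
|Z| = √(920.0² + 4544²) = 4636 Ω
I = V/|Z| = 4.2/4636 = 906.0 μA

906.0 μA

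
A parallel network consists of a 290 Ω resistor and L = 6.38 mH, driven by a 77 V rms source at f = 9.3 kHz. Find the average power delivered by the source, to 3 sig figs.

20.4 W

ω = 2πf = 58430 rad/s
X_L = ωL = 373 Ω
Parallel: admittances add. Y = 1/R + 1/(jωL)
Y = (0.00345 − j0.00268) S
|Y| = 0.00437 S → |Z| = 1/|Y| = 229 Ω, ∠Z = −∠Y = 37.9°
I = V/|Z| = 336 mA
P = VI cos φ = 77 × 0.336 × cos(37.9°) = 20.4 W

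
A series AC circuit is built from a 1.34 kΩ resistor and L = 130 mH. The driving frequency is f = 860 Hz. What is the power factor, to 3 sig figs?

0.886

ω = 2πf = 5404 rad/s
X_L = ωL = 702 Ω
Z = 1340 + j702 Ω
|Z| = √(1340² + 702²) = 1510 Ω
∠Z = arctan(702/1340) = 27.7°
cos φ = cos(27.7°) = 0.886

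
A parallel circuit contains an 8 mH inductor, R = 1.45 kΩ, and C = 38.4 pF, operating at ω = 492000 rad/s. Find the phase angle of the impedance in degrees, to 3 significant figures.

18.8°

X_L = ωL = 3940 Ω
X_C = 1/(ωC) = 52900 Ω
Parallel: admittances add. Y = 1/R + 1/(jωL) + jωC
Y = (0.000690 − j0.000235) S
|Y| = 0.000729 S → |Z| = 1/|Y| = 1370 Ω, ∠Z = −∠Y = 18.8°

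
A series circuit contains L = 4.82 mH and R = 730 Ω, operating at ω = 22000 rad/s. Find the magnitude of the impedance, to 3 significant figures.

X_L = ωL = 106 Ω
Z = 730 + j106 Ω
|Z| = √(730² + 106²) = 738 Ω

738 Ω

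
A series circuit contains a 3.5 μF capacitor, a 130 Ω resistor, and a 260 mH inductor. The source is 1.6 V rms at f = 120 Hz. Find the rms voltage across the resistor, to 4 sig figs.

ω = 2πf = 754.0 rad/s
X_L = ωL = 196.0 Ω
X_C = 1/(ωC) = 378.9 Ω
Net reactance X = X_L − X_C = -182.9 Ω
Z = 130.0 − j182.9 Ω
|Z| = √(130.0² + 182.9²) = 224.4 Ω
I = V/|Z| = 7.130 mA
V_R = I·|Z_R| = 0.007130 × 130.0 = 0.9269 V

0.9269 V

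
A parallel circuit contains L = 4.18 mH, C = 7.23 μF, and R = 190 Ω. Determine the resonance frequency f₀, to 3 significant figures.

916 Hz

ω₀ = 1/√(LC) = 1/√(0.00418 × 7.23e-06) = 5752 rad/s
f₀ = ω₀/(2π) = 916 Hz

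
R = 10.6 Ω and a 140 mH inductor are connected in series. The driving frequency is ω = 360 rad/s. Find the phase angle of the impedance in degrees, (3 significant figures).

X_L = ωL = 50.4 Ω
Z = 10.6 + j50.4 Ω
|Z| = √(10.6² + 50.4²) = 51.5 Ω
∠Z = arctan(50.4/10.6) = 78.1°

78.1°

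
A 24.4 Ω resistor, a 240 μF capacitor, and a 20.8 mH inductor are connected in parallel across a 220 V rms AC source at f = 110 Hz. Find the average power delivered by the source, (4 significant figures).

1.984 kW

ω = 2πf = 691.2 rad/s
X_L = ωL = 14.38 Ω
X_C = 1/(ωC) = 6.029 Ω
Parallel: admittances add. Y = 1/R + 1/(jωL) + jωC
Y = (0.04098 + j0.09632) S
|Y| = 0.1047 S → |Z| = 1/|Y| = 9.554 Ω, ∠Z = −∠Y = -66.95°
I = V/|Z| = 23.03 A
P = VI cos φ = 220 × 23.03 × cos(-66.95°) = 1.984 kW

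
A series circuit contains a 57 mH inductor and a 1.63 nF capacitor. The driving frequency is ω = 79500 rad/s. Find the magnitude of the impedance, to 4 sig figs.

X_L = ωL = 4532 Ω
X_C = 1/(ωC) = 7717 Ω
Net reactance X = X_L − X_C = -3185 Ω
Z = − j3185 Ω
|Z| = √(0² + 3185²) = 3185 Ω

3185 Ω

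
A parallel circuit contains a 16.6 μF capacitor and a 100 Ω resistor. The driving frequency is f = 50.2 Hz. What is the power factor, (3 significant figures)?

ω = 2πf = 315.4 rad/s
X_C = 1/(ωC) = 191 Ω
Parallel: admittances add. Y = 1/R + jωC
Y = (0.0100 + j0.00524) S
|Y| = 0.0113 S → |Z| = 1/|Y| = 88.6 Ω, ∠Z = −∠Y = -27.6°
cos φ = cos(-27.6°) = 0.886

0.886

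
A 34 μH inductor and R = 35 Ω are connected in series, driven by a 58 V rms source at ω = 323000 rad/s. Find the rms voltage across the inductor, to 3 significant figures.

X_L = ωL = 11.0 Ω
Z = 35.0 + j11.0 Ω
|Z| = √(35.0² + 11.0²) = 36.7 Ω
I = V/|Z| = 1.58 A
V_L = I·|Z_L| = 1.58 × 11.0 = 17.4 V

17.4 V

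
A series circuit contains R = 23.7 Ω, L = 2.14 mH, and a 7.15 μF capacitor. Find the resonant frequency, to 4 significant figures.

1.287 kHz

ω₀ = 1/√(LC) = 1/√(0.00214 × 7.15e-06) = 8084 rad/s
f₀ = ω₀/(2π) = 1.287 kHz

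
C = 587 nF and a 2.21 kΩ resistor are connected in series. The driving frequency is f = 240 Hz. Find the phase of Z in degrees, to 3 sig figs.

ω = 2πf = 1508 rad/s
X_C = 1/(ωC) = 1130 Ω
Z = 2210 − j1130 Ω
|Z| = √(2210² + 1130²) = 2480 Ω
∠Z = arctan(-1130/2210) = -27.1°

-27.1°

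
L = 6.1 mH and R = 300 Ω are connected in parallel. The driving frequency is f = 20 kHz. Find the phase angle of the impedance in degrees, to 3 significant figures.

21.4°

ω = 2πf = 125700 rad/s
X_L = ωL = 767 Ω
Parallel: admittances add. Y = 1/R + 1/(jωL)
Y = (0.00333 − j0.00130) S
|Y| = 0.00358 S → |Z| = 1/|Y| = 279 Ω, ∠Z = −∠Y = 21.4°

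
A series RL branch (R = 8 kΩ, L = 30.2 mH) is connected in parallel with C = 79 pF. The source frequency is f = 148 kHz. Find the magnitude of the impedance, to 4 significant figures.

24040 Ω

ω = 2πf = 929900 rad/s
X_L = ωL = 28080 Ω
X_C = 1/(ωC) = 13610 Ω
Branch 1 (R+jX_L): Z₁ = 8000 + j28080 Ω, |Z₁| = 29200 Ω
Branch 2 (−jX_C): Z₂ = −j13610 Ω
Parallel: Z = Z₁Z₂/(Z₁+Z₂), |Z| = 24040 Ω, ∠Z = -76.97°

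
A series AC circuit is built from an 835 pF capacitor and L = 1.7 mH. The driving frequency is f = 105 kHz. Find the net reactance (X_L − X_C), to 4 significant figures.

-693.7 Ω

ω = 2πf = 659700 rad/s
X_L = ωL = 1122 Ω
X_C = 1/(ωC) = 1815 Ω
X = 1122 − 1815 = -693.7 Ω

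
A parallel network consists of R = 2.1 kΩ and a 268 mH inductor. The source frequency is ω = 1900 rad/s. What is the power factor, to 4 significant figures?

X_L = ωL = 509.2 Ω
Parallel: admittances add. Y = 1/R + 1/(jωL)
Y = (0.0004762 − j0.001964) S
|Y| = 0.002021 S → |Z| = 1/|Y| = 494.9 Ω, ∠Z = −∠Y = 76.37°
cos φ = cos(76.37°) = 0.2356

0.2356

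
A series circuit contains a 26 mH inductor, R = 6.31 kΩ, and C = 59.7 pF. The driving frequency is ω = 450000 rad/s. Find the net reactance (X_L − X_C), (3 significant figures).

-25500 Ω

X_L = ωL = 11700 Ω
X_C = 1/(ωC) = 37200 Ω
X = 11700 − 37200 = -25500 Ω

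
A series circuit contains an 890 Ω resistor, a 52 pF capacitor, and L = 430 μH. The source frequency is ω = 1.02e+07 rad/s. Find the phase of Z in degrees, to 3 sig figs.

70.4°

X_L = ωL = 4390 Ω
X_C = 1/(ωC) = 1890 Ω
Net reactance X = X_L − X_C = 2500 Ω
Z = 890 + j2500 Ω
|Z| = √(890² + 2500²) = 2650 Ω
∠Z = arctan(2500/890) = 70.4°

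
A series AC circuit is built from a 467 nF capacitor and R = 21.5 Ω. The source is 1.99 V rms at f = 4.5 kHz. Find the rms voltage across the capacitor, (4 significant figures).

1.914 V

ω = 2πf = 28270 rad/s
X_C = 1/(ωC) = 75.73 Ω
Z = 21.50 − j75.73 Ω
|Z| = √(21.50² + 75.73²) = 78.73 Ω
I = V/|Z| = 25.28 mA
V_C = I·|Z_C| = 0.02528 × 75.73 = 1.914 V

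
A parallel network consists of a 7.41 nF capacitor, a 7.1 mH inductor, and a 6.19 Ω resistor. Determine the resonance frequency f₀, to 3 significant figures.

21.9 kHz

ω₀ = 1/√(LC) = 1/√(0.0071 × 7.41e-09) = 137900 rad/s
f₀ = ω₀/(2π) = 21.9 kHz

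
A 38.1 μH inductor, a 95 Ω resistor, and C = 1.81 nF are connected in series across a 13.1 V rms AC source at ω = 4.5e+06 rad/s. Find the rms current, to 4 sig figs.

X_L = ωL = 171.4 Ω
X_C = 1/(ωC) = 122.8 Ω
Net reactance X = X_L − X_C = 48.68 Ω
Z = 95.00 + j48.68 Ω
|Z| = √(95.00² + 48.68²) = 106.7 Ω
I = V/|Z| = 13.1/106.7 = 122.7 mA

122.7 mA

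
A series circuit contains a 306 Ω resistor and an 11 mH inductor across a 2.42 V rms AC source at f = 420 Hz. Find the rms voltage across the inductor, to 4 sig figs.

0.2285 V

ω = 2πf = 2639 rad/s
X_L = ωL = 29.03 Ω
Z = 306.0 + j29.03 Ω
|Z| = √(306.0² + 29.03²) = 307.4 Ω
I = V/|Z| = 7.873 mA
V_L = I·|Z_L| = 0.007873 × 29.03 = 0.2285 V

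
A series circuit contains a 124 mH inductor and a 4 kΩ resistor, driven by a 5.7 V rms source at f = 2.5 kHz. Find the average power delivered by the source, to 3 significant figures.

6.57 mW

ω = 2πf = 15710 rad/s
X_L = ωL = 1950 Ω
Z = 4000 + j1950 Ω
|Z| = √(4000² + 1950²) = 4450 Ω
∠Z = arctan(1950/4000) = 26.0°
I = V/|Z| = 1.28 mA
P = VI cos φ = 5.7 × 0.00128 × cos(26.0°) = 6.57 mW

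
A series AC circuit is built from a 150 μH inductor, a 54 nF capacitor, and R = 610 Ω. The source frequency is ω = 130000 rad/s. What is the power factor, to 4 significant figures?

X_L = ωL = 19.50 Ω
X_C = 1/(ωC) = 142.5 Ω
Net reactance X = X_L − X_C = -123.0 Ω
Z = 610.0 − j123.0 Ω
|Z| = √(610.0² + 123.0²) = 622.3 Ω
∠Z = arctan(-123.0/610.0) = -11.40°
cos φ = cos(-11.40°) = 0.9803

0.9803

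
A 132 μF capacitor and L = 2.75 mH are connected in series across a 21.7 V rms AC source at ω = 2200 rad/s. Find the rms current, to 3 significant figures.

X_L = ωL = 6.05 Ω
X_C = 1/(ωC) = 3.44 Ω
Net reactance X = X_L − X_C = 2.61 Ω
Z = j2.61 Ω
|Z| = √(0² + 2.61²) = 2.61 Ω
I = V/|Z| = 21.7/2.61 = 8.33 A

8.33 A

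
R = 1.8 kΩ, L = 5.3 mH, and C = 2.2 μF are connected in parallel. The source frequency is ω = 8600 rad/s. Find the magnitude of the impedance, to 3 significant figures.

X_L = ωL = 45.6 Ω
X_C = 1/(ωC) = 52.9 Ω
Parallel: admittances add. Y = 1/R + 1/(jωL) + jωC
Y = (0.000556 − j0.00302) S
|Y| = 0.00307 S → |Z| = 1/|Y| = 326 Ω, ∠Z = −∠Y = 79.6°

326 Ω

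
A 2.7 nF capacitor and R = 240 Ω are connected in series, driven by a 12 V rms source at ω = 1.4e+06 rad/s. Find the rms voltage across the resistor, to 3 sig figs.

8.06 V

X_C = 1/(ωC) = 265 Ω
Z = 240 − j265 Ω
|Z| = √(240² + 265²) = 357 Ω
I = V/|Z| = 33.6 mA
V_R = I·|Z_R| = 0.0336 × 240 = 8.06 V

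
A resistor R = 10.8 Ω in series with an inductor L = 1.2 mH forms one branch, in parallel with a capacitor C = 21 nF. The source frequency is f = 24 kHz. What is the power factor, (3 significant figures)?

ω = 2πf = 150800 rad/s
X_L = ωL = 181 Ω
X_C = 1/(ωC) = 316 Ω
Branch 1 (R+jX_L): Z₁ = 10.8 + j181 Ω, |Z₁| = 181 Ω
Branch 2 (−jX_C): Z₂ = −j316 Ω
Parallel: Z = Z₁Z₂/(Z₁+Z₂), |Z| = 423 Ω, ∠Z = 82.0°
cos φ = cos(82.0°) = 0.139

0.139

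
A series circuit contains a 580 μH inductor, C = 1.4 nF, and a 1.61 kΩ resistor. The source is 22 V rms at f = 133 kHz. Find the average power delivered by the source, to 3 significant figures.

ω = 2πf = 835700 rad/s
X_L = ωL = 485 Ω
X_C = 1/(ωC) = 855 Ω
Net reactance X = X_L − X_C = -370 Ω
Z = 1610 − j370 Ω
|Z| = √(1610² + 370²) = 1650 Ω
∠Z = arctan(-370/1610) = -12.9°
I = V/|Z| = 13.3 mA
P = VI cos φ = 22 × 0.0133 × cos(-12.9°) = 286 mW

286 mW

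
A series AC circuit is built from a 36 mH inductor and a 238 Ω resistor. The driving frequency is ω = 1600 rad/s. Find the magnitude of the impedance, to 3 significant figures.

245 Ω

X_L = ωL = 57.6 Ω
Z = 238 + j57.6 Ω
|Z| = √(238² + 57.6²) = 245 Ω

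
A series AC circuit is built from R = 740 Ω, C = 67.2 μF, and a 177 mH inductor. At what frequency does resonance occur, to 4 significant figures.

ω₀ = 1/√(LC) = 1/√(0.177 × 6.72e-05) = 290.0 rad/s
f₀ = ω₀/(2π) = 46.15 Hz

46.15 Hz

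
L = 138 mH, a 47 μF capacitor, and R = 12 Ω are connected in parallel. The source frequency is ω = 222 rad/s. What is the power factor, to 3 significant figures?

X_L = ωL = 30.6 Ω
X_C = 1/(ωC) = 95.8 Ω
Parallel: admittances add. Y = 1/R + 1/(jωL) + jωC
Y = (0.0833 − j0.0222) S
|Y| = 0.0862 S → |Z| = 1/|Y| = 11.6 Ω, ∠Z = −∠Y = 14.9°
cos φ = cos(14.9°) = 0.966

0.966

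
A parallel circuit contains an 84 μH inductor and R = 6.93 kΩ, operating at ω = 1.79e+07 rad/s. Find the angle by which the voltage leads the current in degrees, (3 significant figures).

77.8°

X_L = ωL = 1500 Ω
Parallel: admittances add. Y = 1/R + 1/(jωL)
Y = (0.000144 − j0.000665) S
|Y| = 0.000681 S → |Z| = 1/|Y| = 1470 Ω, ∠Z = −∠Y = 77.8°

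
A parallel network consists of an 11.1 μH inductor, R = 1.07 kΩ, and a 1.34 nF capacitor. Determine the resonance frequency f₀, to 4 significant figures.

1.305 MHz

ω₀ = 1/√(LC) = 1/√(1.11e-05 × 1.34e-09) = 8.199e+06 rad/s
f₀ = ω₀/(2π) = 1.305 MHz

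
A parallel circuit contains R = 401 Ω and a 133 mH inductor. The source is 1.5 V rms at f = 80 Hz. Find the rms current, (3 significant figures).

ω = 2πf = 502.7 rad/s
X_L = ωL = 66.9 Ω
Parallel: admittances add. Y = 1/R + 1/(jωL)
Y = (0.00249 − j0.0150) S
|Y| = 0.0152 S → |Z| = 1/|Y| = 65.9 Ω, ∠Z = −∠Y = 80.5°
I = V/|Z| = 1.5/65.9 = 22.7 mA

22.7 mA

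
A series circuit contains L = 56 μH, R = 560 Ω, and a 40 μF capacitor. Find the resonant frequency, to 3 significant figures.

3.36 kHz

ω₀ = 1/√(LC) = 1/√(5.6e-05 × 4e-05) = 21130 rad/s
f₀ = ω₀/(2π) = 3.36 kHz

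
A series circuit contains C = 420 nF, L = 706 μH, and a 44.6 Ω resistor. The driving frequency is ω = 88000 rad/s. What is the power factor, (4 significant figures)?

X_L = ωL = 62.13 Ω
X_C = 1/(ωC) = 27.06 Ω
Net reactance X = X_L − X_C = 35.07 Ω
Z = 44.60 + j35.07 Ω
|Z| = √(44.60² + 35.07²) = 56.74 Ω
∠Z = arctan(35.07/44.60) = 38.18°
cos φ = cos(38.18°) = 0.7861

0.7861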